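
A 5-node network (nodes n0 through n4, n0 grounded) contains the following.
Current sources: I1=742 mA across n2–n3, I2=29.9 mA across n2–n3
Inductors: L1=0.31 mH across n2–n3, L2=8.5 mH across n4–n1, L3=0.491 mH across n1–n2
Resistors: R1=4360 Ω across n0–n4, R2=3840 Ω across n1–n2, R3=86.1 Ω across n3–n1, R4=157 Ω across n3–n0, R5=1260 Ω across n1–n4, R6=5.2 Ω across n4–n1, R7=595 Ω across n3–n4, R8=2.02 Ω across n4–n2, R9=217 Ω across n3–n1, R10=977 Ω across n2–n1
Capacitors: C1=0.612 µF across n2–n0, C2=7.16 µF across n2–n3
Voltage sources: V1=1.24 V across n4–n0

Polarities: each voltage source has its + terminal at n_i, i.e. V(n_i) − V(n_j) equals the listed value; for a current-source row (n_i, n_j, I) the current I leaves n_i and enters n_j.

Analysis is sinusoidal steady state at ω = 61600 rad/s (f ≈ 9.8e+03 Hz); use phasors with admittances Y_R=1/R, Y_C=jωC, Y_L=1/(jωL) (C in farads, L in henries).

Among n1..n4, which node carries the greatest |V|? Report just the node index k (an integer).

3

Element admittances at ω=61600 rad/s:
  I1: injects 0.742 A into n3 (from n2)
  I2: injects 0.0299 A into n3 (from n2)
  Y(L1) = 0.000-0.05237j S between n2,n3
  Y(R1) = 0.0002294+0.000j S between n0,n4
  Y(R2) = 0.0002604+0.000j S between n1,n2
  Y(R3) = 0.01161+0.000j S between n3,n1
  Y(R4) = 0.006369+0.000j S between n3,n0
  Y(C1) = 0.000+0.03770j S between n2,n0
  Y(R5) = 0.0007937+0.000j S between n1,n4
  Y(L2) = 0.000-0.001910j S between n4,n1
  Y(R6) = 0.1923+0.000j S between n4,n1
  Y(R7) = 0.001681+0.000j S between n3,n4
  Y(L3) = 0.000-0.03306j S between n1,n2
  Y(R8) = 0.4950+0.000j S between n4,n2
  Y(R9) = 0.004608+0.000j S between n3,n1
  Y(R10) = 0.001024+0.000j S between n2,n1
  Y(C2) = 0.000+0.4411j S between n2,n3
  V1: constraint V(n4)−V(n0) = 1.24
Assemble and solve the 5×5 MNA system:
  V(n1)=1.269-0.1421j  V(n2)=1.211-0.004742j  V(n3)=1.328-1.966j  V(n4)=1.240+0.000j
  i(V1)=-0.008923-0.03314j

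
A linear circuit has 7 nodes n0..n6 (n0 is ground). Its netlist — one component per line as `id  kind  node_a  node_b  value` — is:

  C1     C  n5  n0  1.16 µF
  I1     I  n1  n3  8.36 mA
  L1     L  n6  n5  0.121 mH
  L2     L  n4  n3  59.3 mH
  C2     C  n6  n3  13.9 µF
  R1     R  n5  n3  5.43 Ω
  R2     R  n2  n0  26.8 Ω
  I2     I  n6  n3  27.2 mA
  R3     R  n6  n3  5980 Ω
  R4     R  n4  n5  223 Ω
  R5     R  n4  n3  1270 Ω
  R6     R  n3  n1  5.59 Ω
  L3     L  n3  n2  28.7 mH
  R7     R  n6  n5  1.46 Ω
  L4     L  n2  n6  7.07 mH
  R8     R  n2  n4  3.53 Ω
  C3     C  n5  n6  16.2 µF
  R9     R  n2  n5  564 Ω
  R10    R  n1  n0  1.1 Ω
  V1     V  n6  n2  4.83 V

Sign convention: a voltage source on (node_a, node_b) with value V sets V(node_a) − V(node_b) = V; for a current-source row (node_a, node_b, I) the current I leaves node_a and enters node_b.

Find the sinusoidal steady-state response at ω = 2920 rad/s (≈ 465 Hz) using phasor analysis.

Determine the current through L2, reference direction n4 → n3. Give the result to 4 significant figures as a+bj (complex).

-0.003022+0.02423j A

MNA unknowns: 6 node voltages V₁..V_6 plus 1 source current (V1)
C1: Y=0.000+0.003387j on G[5,0]
I1: z[1]−=0.00836, z[3]+=0.00836
L1: Y=0.000-2.830j on G[6,5]
L2: Y=0.000-0.005775j on G[4,3]
C2: Y=0.000+0.04059j on G[6,3]
R1: Y=0.1842+0.000j on G[5,3]
R2: Y=0.03731+0.000j on G[2,0]
I2: z[6]−=0.0272, z[3]+=0.0272
R3: Y=0.0001672+0.000j on G[6,3]
R4: Y=0.004484+0.000j on G[4,5]
R5: Y=0.0007874+0.000j on G[4,3]
R6: Y=0.1789+0.000j on G[3,1]
L3: Y=0.000-0.01193j on G[3,2]
R7: Y=0.6849+0.000j on G[6,5]
L4: Y=0.000-0.04844j on G[2,6]
R8: Y=0.2833+0.000j on G[2,4]
C3: Y=0.000+0.04730j on G[5,6]
R9: Y=0.001773+0.000j on G[2,5]
R10: Y=0.9091+0.000j on G[1,0]
V1: row V6−V2=4.83, i_V1 at 6,2
solve → V1=0.1382+0.01031j, V2=-3.405-0.3772j, V3=0.8873+0.06272j, V4=-3.308-0.4605j, V5=1.387-0.4120j, V6=1.425-0.3772j
aux → i_V1=-0.1682+0.2948j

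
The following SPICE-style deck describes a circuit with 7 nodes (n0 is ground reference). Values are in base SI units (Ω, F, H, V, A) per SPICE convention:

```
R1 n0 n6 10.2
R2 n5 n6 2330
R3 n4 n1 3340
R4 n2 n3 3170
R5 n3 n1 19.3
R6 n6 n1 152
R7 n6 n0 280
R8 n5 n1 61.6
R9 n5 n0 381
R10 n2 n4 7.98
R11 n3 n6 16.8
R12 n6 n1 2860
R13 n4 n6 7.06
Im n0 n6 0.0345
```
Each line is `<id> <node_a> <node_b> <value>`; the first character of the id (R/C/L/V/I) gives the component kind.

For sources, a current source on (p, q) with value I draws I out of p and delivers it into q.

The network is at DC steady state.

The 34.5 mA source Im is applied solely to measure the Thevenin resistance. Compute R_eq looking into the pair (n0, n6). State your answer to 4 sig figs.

MNA unknowns: 6 node voltages V₁..V_6
R1: Y=0.09804 on G[0,6]
R2: Y=0.0004292 on G[5,6]
R3: Y=0.0002994 on G[4,1]
R4: Y=0.0003155 on G[2,3]
R5: Y=0.05181 on G[3,1]
R6: Y=0.006579 on G[6,1]
R7: Y=0.003571 on G[6,0]
R8: Y=0.01623 on G[5,1]
R9: Y=0.002625 on G[5,0]
R10: Y=0.1253 on G[2,4]
R11: Y=0.05952 on G[3,6]
R12: Y=0.0003497 on G[6,1]
R13: Y=0.1416 on G[4,6]
Im: z[0]−=0.0345, z[6]+=0.0345
solve → V1=0.3130, V2=0.3325, V3=0.3235, V4=0.3325, V5=0.2708, V6=0.3325

R_eq = 9.639 Ω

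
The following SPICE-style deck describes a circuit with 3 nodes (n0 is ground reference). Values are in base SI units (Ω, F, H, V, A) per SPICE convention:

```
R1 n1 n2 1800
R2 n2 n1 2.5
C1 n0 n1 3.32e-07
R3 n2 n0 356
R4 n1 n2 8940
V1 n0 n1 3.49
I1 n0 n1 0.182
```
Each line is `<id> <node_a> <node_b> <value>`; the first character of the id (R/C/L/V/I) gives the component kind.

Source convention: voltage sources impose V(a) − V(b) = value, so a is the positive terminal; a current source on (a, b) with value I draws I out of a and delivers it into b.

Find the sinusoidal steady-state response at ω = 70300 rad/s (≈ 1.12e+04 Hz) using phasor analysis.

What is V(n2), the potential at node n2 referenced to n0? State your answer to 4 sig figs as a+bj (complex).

-3.466+0.000j V

MNA unknowns: 2 node voltages V₁..V_2 plus 1 source current (V1)
R1: Y=0.0005556+0.000j on G[1,2]
R2: Y=0.4000+0.000j on G[2,1]
C1: Y=0.000+0.02334j on G[0,1]
R3: Y=0.002809+0.000j on G[2,0]
R4: Y=0.0001119+0.000j on G[1,2]
V1: row V0−V1=3.49, i_V1 at 0,1
I1: z[0]−=0.182, z[1]+=0.182
solve → V1=-3.490+0.000j, V2=-3.466+0.000j
aux → i_V1=-0.1917-0.08146j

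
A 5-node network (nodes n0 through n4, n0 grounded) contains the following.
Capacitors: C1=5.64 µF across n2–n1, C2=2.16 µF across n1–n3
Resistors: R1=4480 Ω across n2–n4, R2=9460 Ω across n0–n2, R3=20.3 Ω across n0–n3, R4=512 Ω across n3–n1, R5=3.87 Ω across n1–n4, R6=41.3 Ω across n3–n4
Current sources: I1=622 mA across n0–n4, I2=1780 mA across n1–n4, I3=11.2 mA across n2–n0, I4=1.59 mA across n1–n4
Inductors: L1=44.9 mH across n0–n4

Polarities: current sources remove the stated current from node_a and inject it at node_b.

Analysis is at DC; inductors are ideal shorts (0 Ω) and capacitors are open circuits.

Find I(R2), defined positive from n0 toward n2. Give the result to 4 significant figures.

0.003599 A

MNA unknowns: 4 node voltages V₁..V_4 plus 1 source current (L1)
C1: Y=0.000 on G[2,1]
R1: Y=0.0002232 on G[2,4]
R2: Y=0.0001057 on G[0,2]
I1: z[0]−=0.622, z[4]+=0.622
R3: Y=0.04926 on G[0,3]
R4: Y=0.001953 on G[3,1]
L1: row V0−V4=0, i_L1 at 0,4
I2: z[1]−=1.78, z[4]+=1.78
C2: Y=0.000 on G[1,3]
R5: Y=0.2584 on G[1,4]
I3: z[2]−=0.0112, z[0]+=0.0112
R6: Y=0.02421 on G[3,4]
I4: z[1]−=0.00159, z[4]+=0.00159
solve → V1=-6.844, V2=-34.05, V3=-0.1772, V4=0.000
aux → i_L1=-0.6231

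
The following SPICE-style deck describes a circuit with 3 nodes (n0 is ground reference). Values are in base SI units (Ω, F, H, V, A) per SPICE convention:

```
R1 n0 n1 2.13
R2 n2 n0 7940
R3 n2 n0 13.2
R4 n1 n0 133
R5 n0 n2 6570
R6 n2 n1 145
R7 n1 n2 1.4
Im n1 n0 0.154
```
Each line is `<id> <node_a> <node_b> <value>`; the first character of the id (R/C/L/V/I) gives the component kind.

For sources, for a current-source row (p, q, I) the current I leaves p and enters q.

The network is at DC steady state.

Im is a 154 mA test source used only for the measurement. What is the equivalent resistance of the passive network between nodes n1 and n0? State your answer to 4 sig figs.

R_eq = 1.832 Ω

Apply KCL at each of the 2 non-ground nodes and solve the resulting linear system.
Node n1: branches {R1, R4, R6, R7, Im} → V_1 = -0.2822
Node n2: branches {R2, R3, R5, R6, R7} → V_2 = -0.2553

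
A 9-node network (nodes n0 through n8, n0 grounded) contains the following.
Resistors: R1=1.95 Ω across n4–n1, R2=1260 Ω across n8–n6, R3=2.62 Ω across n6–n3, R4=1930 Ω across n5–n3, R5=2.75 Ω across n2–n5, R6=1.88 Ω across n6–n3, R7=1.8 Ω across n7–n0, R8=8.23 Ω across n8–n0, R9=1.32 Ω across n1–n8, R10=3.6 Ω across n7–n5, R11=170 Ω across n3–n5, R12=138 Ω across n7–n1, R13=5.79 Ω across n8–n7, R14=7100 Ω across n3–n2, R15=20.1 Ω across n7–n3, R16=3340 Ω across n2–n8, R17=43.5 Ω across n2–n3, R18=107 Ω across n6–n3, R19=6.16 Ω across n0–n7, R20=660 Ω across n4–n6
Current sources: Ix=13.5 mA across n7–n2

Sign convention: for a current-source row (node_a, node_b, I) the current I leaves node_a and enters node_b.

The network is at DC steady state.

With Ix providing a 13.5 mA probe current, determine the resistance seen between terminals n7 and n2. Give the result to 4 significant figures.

Element admittances at DC:
  Y(R1) = 0.5128 S between n4,n1
  Y(R2) = 0.0007937 S between n8,n6
  Y(R3) = 0.3817 S between n6,n3
  Y(R4) = 0.0005181 S between n5,n3
  Y(R5) = 0.3636 S between n2,n5
  Y(R6) = 0.5319 S between n6,n3
  Y(R7) = 0.5556 S between n7,n0
  Y(R8) = 0.1215 S between n8,n0
  Y(R9) = 0.7576 S between n1,n8
  Y(R10) = 0.2778 S between n7,n5
  Y(R11) = 0.005882 S between n3,n5
  Y(R12) = 0.007246 S between n7,n1
  Y(R13) = 0.1727 S between n8,n7
  Y(R14) = 0.0001408 S between n3,n2
  Y(R15) = 0.04975 S between n7,n3
  Y(R16) = 0.0002994 S between n2,n8
  Y(R17) = 0.02299 S between n2,n3
  Y(R18) = 0.009346 S between n6,n3
  Y(R19) = 0.1623 S between n0,n7
  Y(R20) = 0.001515 S between n4,n6
  Ix: injects 0.0135 A into n2 (from n7)
Assemble and solve the 8×8 MNA system:
  V(n1)=0.0002892  V(n2)=0.07746  V(n3)=0.02537  V(n4)=0.0003629  V(n5)=0.04372  V(n6)=0.02531  V(n7)=-4.104e-05  V(n8)=0.0002425

R_eq = 5.741 Ω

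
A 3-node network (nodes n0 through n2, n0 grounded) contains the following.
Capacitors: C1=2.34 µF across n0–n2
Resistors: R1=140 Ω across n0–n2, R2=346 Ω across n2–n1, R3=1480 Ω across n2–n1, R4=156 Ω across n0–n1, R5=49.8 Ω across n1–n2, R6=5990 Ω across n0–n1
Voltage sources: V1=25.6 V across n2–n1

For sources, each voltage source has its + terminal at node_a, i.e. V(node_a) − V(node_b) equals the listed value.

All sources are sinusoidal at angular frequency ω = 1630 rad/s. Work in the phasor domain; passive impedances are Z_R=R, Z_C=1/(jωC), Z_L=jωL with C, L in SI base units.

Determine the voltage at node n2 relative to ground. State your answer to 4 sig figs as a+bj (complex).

11.39-3.167j V

Apply KCL at each of the 2 non-ground nodes and solve the resulting linear system.
Node n1: branches {R2, R3, R4, R5, R6, V1} → V_1 = -14.21-3.167j
Node n2: branches {C1, R1, R2, R3, R5, V1} → V_2 = 11.39-3.167j
Source currents: i(V1)=-0.6988-0.02083j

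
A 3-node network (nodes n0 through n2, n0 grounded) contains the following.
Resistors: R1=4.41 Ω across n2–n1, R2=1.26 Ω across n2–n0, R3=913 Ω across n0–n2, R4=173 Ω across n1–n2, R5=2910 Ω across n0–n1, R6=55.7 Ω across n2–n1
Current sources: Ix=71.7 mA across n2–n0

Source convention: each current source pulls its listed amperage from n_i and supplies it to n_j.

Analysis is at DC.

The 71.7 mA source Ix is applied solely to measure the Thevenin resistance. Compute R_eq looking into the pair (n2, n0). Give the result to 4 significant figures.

Apply KCL at each of the 2 non-ground nodes and solve the resulting linear system.
Node n1: branches {R1, R4, R5, R6} → V_1 = -0.09006
Node n2: branches {R1, R2, R3, R4, R6, Ix} → V_2 = -0.09018

R_eq = 1.258 Ω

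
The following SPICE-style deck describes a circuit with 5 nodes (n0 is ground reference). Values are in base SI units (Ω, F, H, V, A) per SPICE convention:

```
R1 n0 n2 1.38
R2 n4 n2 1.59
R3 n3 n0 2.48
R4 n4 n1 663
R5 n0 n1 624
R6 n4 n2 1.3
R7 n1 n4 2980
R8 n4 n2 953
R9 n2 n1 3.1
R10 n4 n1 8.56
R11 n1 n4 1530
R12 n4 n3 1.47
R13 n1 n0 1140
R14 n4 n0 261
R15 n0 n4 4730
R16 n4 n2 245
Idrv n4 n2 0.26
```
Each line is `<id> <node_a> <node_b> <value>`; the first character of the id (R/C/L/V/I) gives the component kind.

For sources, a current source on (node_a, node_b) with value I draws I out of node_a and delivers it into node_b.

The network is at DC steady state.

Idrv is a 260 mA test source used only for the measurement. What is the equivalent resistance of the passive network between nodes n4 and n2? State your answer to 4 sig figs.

R_eq = 0.5952 Ω

Apply KCL at each of the 4 non-ground nodes and solve the resulting linear system.
Node n1: branches {R4, R5, R7, R9, R10, R11, R13} → V_1 = -0.001236
Node n2: branches {R1, R2, R6, R8, R9, R16, Idrv} → V_2 = 0.04054
Node n3: branches {R3, R12} → V_3 = -0.07170
Node n4: branches {R2, R4, R6, R7, R8, R10, R11, R12, R14, R15, R16, Idrv} → V_4 = -0.1142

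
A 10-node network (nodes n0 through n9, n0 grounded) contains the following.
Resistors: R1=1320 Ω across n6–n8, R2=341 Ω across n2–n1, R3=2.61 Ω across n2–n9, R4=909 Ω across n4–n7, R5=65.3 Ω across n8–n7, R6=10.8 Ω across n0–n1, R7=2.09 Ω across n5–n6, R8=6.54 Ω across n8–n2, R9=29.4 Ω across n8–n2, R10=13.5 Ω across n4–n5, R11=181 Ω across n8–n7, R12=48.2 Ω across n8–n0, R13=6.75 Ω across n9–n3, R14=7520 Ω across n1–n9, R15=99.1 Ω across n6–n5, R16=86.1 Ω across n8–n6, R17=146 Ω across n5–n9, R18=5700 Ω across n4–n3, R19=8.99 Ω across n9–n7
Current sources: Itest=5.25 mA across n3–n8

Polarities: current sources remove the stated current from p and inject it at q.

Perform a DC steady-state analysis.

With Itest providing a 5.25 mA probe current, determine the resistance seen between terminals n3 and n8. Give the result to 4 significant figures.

Apply KCL at each of the 9 non-ground nodes and solve the resulting linear system.
Node n1: branches {R2, R6, R14} → V_1 = -0.0006744
Node n2: branches {R2, R3, R8, R9} → V_2 = -0.02054
Node n3: branches {R13, R18, Itest} → V_3 = -0.06755
Node n4: branches {R4, R10, R18} → V_4 = -0.01148
Node n5: branches {R7, R10, R15, R17} → V_5 = -0.01113
Node n6: branches {R1, R7, R15, R16} → V_6 = -0.01078
Node n7: branches {R4, R5, R11, R19} → V_7 = -0.02650
Node n8: branches {R1, R5, R8, R9, R11, R12, R16, Itest} → V_8 = 0.003010
Node n9: branches {R3, R13, R14, R17, R19} → V_9 = -0.03218

R_eq = 13.44 Ω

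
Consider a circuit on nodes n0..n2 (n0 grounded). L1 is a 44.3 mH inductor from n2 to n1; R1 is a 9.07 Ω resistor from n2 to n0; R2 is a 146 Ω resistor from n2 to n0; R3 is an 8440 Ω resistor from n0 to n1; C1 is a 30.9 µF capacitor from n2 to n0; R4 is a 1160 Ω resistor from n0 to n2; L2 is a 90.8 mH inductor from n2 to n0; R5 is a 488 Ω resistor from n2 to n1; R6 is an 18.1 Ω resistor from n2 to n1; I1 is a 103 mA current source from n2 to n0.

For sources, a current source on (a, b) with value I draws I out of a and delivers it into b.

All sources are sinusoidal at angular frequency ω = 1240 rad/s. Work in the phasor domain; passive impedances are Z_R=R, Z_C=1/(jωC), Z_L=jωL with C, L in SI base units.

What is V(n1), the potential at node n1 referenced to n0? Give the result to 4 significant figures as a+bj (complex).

-0.8196+0.2048j V

MNA unknowns: 2 node voltages V₁..V_2
L1: Y=0.000-0.01820j on G[2,1]
R1: Y=0.1103+0.000j on G[2,0]
R2: Y=0.006849+0.000j on G[2,0]
R3: Y=0.0001185+0.000j on G[0,1]
C1: Y=0.000+0.03832j on G[2,0]
R4: Y=0.0008621+0.000j on G[0,2]
L2: Y=0.000-0.008882j on G[2,0]
R5: Y=0.002049+0.000j on G[2,1]
R6: Y=0.05525+0.000j on G[2,1]
I1: z[2]−=0.103, z[0]+=0.103
solve → V1=-0.8196+0.2048j, V2=-0.8212+0.2047j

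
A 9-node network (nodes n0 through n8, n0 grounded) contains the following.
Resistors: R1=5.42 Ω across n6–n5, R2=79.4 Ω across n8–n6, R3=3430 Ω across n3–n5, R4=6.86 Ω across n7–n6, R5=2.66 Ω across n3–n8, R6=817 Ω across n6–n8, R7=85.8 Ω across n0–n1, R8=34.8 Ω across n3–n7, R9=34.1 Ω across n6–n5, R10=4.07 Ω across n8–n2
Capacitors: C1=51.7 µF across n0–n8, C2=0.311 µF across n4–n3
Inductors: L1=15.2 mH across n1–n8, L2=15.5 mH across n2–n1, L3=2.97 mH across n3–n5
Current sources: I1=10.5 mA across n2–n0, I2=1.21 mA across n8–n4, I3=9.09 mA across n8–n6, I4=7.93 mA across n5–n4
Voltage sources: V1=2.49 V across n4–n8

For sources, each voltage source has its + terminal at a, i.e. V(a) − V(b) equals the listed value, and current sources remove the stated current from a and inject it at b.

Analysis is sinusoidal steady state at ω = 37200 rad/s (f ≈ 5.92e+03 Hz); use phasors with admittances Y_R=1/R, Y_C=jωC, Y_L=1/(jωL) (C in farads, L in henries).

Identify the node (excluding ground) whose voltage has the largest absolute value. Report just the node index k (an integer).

4

Apply KCL at each of the 8 non-ground nodes and solve the resulting linear system.
Node n1: branches {L1, R7, L2} → V_1 = -0.0002922+0.006282j
Node n2: branches {I1, L2, R10} → V_2 = -0.04277+0.005158j
Node n3: branches {R3, R5, C2, R8, L3} → V_3 = 0.003890+0.08021j
Node n4: branches {C2, I2, I4, V1} → V_4 = 2.490+0.005458j
Node n5: branches {R1, R3, R9, I4, L3} → V_5 = 0.003680+0.05309j
Node n6: branches {R1, R2, R4, R6, R9, I3} → V_6 = 0.03962+0.05306j
Node n7: branches {R4, R8} → V_7 = 0.03373+0.05753j
Node n8: branches {C1, R2, L1, R5, R6, I2, I3, R10, V1} → V_8 = -3.807e-05+0.005458j
Source currents: i(V1)=0.008275-0.02876j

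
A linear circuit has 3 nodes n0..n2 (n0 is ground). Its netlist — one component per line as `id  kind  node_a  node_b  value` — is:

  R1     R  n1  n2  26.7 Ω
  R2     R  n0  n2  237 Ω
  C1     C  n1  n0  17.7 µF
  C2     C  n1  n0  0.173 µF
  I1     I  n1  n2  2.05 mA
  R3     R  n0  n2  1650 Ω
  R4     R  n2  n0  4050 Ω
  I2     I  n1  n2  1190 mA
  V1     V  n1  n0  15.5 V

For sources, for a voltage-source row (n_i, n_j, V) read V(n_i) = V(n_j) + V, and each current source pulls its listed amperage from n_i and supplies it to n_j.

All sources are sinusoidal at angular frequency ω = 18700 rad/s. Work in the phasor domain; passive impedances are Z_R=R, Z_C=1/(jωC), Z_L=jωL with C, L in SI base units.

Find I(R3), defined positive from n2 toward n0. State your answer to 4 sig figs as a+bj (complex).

Apply KCL at each of the 2 non-ground nodes and solve the resulting linear system.
Node n1: branches {R1, C1, C2, I1, I2, V1} → V_1 = 15.50+0.000j
Node n2: branches {R1, R2, I1, R3, R4, I2} → V_2 = 41.68+0.000j
Source currents: i(V1)=-0.2114-5.180j

0.02526+0.000j A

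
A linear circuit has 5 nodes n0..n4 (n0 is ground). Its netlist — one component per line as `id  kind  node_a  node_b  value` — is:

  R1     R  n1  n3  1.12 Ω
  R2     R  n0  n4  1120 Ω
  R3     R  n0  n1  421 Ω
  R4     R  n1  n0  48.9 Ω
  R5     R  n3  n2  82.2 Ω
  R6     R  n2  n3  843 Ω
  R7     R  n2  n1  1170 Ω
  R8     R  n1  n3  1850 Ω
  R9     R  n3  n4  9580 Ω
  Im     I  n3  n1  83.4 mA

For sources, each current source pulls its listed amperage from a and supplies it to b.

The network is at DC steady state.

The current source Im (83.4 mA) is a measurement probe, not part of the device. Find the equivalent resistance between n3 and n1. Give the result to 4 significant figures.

R_eq = 1.118 Ω

MNA unknowns: 4 node voltages V₁..V_4
R1: Y=0.8929 on G[1,3]
R2: Y=0.0008929 on G[0,4]
R3: Y=0.002375 on G[0,1]
R4: Y=0.02045 on G[1,0]
R5: Y=0.01217 on G[3,2]
R6: Y=0.001186 on G[2,3]
R7: Y=0.0008547 on G[2,1]
R8: Y=0.0005405 on G[1,3]
R9: Y=0.0001044 on G[3,4]
Im: z[3]−=0.0834, z[1]+=0.0834
solve → V1=0.0003803, V2=-0.08727, V3=-0.09288, V4=-0.009722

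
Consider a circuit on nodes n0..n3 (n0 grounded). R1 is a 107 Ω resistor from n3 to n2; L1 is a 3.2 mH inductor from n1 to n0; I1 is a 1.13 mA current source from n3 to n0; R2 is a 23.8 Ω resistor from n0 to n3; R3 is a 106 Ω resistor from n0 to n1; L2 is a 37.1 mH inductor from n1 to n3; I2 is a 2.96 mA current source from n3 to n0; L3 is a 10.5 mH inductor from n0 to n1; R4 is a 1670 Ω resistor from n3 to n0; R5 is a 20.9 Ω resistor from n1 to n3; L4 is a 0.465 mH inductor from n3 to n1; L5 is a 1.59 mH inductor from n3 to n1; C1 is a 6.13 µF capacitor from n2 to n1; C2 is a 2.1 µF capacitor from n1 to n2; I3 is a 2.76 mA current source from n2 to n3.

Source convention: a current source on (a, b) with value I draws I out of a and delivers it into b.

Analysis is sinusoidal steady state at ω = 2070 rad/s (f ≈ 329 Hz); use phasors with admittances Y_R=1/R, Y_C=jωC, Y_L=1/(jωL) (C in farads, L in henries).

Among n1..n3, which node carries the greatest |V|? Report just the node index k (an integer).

Apply KCL at each of the 3 non-ground nodes and solve the resulting linear system.
Node n1: branches {L1, R3, L2, L3, R5, L4, L5, C1, C2} → V_1 = -0.005284-0.01903j
Node n2: branches {R1, C1, C2, I3} → V_2 = -0.07446+0.1059j
Node n3: branches {R1, I1, R2, L2, I2, R4, R5, L4, L5, I3} → V_3 = -0.006830-0.02021j

2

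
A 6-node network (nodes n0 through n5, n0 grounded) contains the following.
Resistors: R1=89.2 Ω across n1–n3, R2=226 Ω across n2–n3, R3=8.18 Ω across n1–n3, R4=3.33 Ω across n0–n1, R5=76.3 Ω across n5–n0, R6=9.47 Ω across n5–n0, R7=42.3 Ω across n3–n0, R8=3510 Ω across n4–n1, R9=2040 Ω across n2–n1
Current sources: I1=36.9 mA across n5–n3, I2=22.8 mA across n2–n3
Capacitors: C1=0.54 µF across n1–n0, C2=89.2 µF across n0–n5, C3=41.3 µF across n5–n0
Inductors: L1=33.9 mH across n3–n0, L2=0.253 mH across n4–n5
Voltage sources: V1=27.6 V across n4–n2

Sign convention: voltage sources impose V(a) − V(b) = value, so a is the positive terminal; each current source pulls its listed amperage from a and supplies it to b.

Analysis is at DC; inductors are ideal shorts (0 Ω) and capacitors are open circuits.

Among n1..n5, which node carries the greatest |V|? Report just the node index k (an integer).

2

Element admittances at DC:
  Y(R1) = 0.01121 S between n1,n3
  I1: injects 0.0369 A into n3 (from n5)
  Y(C1) = 0.000 S between n1,n0
  Y(R2) = 0.004425 S between n2,n3
  Y(C2) = 0.000 S between n0,n5
  I2: injects 0.0228 A into n3 (from n2)
  Y(R3) = 0.1222 S between n1,n3
  Y(R4) = 0.3003 S between n0,n1
  Y(R5) = 0.01311 S between n5,n0
  Y(R6) = 0.1056 S between n5,n0
  Y(R7) = 0.02364 S between n3,n0
  Y(C3) = 0.000 S between n5,n0
  Y(R8) = 0.0002849 S between n4,n1
  Y(R9) = 0.0004902 S between n2,n1
  L1: short n3↔n0 (DC inductor)
  L2: short n4↔n5 (DC inductor)
  V1: constraint V(n4)−V(n2) = 27.6
Assemble and solve the 8×8 MNA system:
  V(n1)=-0.03004  V(n2)=-26.99  V(n3)=0.000  V(n4)=0.6128  V(n5)=0.6128
  i(L1)=-0.06372  i(L2)=0.1096  i(V1)=-0.1098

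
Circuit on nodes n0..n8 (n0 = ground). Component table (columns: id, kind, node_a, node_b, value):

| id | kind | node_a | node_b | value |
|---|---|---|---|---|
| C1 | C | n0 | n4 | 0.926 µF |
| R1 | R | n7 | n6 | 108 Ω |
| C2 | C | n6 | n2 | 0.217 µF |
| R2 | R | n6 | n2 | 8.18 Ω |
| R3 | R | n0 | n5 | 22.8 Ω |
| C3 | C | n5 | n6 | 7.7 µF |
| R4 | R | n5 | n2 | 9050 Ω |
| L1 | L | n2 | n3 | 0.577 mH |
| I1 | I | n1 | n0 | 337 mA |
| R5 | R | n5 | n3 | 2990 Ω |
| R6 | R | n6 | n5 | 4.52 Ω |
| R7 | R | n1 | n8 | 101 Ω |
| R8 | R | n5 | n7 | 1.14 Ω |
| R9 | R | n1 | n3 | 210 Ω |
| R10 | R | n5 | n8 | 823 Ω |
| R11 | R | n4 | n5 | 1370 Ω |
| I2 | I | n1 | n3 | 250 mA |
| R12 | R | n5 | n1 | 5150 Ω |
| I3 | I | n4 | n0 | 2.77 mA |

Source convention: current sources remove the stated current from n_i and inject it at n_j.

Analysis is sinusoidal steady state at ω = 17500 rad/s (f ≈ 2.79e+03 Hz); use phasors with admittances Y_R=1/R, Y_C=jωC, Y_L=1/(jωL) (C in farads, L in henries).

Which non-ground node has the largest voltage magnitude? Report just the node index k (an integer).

Apply KCL at each of the 8 non-ground nodes and solve the resulting linear system.
Node n1: branches {I1, R7, R9, I2, R12} → V_1 = -106.7-1.288j
Node n2: branches {C2, R2, R4, L1} → V_2 = -9.942+0.4822j
Node n3: branches {L1, R5, R9, I2} → V_3 = -9.965-1.635j
Node n4: branches {C1, R11, I3} → V_4 = -0.02261+0.5104j
Node n5: branches {R3, C3, R4, R5, R6, R8, R10, R11, R12} → V_5 = -7.558+0.008355j
Node n6: branches {R1, C2, R2, C3, R6} → V_6 = -8.231+0.4114j
Node n7: branches {R1, R8} → V_7 = -7.565+0.01256j
Node n8: branches {R7, R10} → V_8 = -95.83-1.146j

1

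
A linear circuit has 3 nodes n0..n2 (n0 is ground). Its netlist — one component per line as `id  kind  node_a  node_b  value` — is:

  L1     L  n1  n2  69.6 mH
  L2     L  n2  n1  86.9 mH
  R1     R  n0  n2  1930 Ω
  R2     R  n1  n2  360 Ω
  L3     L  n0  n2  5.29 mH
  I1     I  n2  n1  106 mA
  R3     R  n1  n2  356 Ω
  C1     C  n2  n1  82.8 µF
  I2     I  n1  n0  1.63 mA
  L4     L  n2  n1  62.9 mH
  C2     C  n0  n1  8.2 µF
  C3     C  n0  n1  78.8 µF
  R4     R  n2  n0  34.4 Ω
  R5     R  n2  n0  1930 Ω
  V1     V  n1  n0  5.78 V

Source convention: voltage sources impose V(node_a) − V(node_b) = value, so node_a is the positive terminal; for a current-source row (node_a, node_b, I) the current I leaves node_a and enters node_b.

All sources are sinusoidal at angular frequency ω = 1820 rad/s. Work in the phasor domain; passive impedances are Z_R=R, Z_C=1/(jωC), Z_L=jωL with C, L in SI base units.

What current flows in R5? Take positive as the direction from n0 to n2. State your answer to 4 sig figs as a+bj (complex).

-0.004214-0.007899j A

MNA unknowns: 2 node voltages V₁..V_2 plus 1 source current (V1)
L1: Y=0.000-0.007894j on G[1,2]
L2: Y=0.000-0.006323j on G[2,1]
R1: Y=0.0005181+0.000j on G[0,2]
R2: Y=0.002778+0.000j on G[1,2]
L3: Y=0.000-0.1039j on G[0,2]
I1: z[2]−=0.106, z[1]+=0.106
R3: Y=0.002809+0.000j on G[1,2]
C1: Y=0.000+0.1507j on G[2,1]
I2: z[1]−=0.00163, z[0]+=0.00163
L4: Y=0.000-0.008735j on G[2,1]
C2: Y=0.000+0.01492j on G[0,1]
C3: Y=0.000+0.1434j on G[0,1]
R4: Y=0.02907+0.000j on G[2,0]
R5: Y=0.0005181+0.000j on G[2,0]
V1: row V1−V0=5.78, i_V1 at 1,0
solve → V1=5.780+0.000j, V2=8.134+15.25j
aux → i_V1=-1.830-0.5294j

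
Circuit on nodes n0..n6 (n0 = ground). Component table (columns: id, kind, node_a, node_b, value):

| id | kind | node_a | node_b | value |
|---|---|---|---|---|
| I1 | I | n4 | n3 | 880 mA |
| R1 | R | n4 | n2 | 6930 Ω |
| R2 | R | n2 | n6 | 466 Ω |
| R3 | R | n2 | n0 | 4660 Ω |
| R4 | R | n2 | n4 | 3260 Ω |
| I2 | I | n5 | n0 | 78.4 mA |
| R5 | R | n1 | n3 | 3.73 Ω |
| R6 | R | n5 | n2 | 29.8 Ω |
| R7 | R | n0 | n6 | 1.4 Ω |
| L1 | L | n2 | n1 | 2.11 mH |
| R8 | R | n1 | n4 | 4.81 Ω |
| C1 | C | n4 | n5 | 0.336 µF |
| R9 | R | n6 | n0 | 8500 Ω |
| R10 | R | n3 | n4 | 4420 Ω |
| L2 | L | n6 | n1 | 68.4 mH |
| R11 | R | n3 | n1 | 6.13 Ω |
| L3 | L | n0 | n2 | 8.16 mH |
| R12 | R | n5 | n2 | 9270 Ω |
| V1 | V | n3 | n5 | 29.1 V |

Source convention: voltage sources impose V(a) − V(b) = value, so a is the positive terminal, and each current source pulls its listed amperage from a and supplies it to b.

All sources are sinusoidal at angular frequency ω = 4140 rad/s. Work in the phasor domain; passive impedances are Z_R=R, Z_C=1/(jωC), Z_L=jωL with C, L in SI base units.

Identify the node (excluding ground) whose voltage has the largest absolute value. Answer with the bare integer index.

Element admittances at ω=4140 rad/s:
  I1: injects 0.88 A into n3 (from n4)
  Y(R1) = 0.0001443+0.000j S between n4,n2
  Y(R2) = 0.002146+0.000j S between n2,n6
  Y(R3) = 0.0002146+0.000j S between n2,n0
  Y(R4) = 0.0003067+0.000j S between n2,n4
  I2: injects 0.0784 A into n0 (from n5)
  Y(R5) = 0.2681+0.000j S between n1,n3
  Y(R6) = 0.03356+0.000j S between n5,n2
  Y(R7) = 0.7143+0.000j S between n0,n6
  Y(L1) = 0.000-0.1145j S between n2,n1
  Y(R8) = 0.2079+0.000j S between n1,n4
  Y(C1) = 0.000+0.001391j S between n4,n5
  Y(R9) = 0.0001176+0.000j S between n6,n0
  Y(R10) = 0.0002262+0.000j S between n3,n4
  Y(L2) = 0.000-0.003531j S between n6,n1
  Y(R11) = 0.1631+0.000j S between n3,n1
  Y(L3) = 0.000-0.02960j S between n0,n2
  Y(R12) = 0.0001079+0.000j S between n5,n2
  V1: constraint V(n3)−V(n5) = 29.1
Assemble and solve the 7×7 MNA system:
  V(n1)=1.301+3.197j  V(n2)=-0.3916-2.999j  V(n3)=5.006+2.812j  V(n4)=-2.916+3.042j  V(n5)=-24.09+2.812j  V(n6)=0.01466-0.01532j
  i(V1)=-0.7192+0.1662j

5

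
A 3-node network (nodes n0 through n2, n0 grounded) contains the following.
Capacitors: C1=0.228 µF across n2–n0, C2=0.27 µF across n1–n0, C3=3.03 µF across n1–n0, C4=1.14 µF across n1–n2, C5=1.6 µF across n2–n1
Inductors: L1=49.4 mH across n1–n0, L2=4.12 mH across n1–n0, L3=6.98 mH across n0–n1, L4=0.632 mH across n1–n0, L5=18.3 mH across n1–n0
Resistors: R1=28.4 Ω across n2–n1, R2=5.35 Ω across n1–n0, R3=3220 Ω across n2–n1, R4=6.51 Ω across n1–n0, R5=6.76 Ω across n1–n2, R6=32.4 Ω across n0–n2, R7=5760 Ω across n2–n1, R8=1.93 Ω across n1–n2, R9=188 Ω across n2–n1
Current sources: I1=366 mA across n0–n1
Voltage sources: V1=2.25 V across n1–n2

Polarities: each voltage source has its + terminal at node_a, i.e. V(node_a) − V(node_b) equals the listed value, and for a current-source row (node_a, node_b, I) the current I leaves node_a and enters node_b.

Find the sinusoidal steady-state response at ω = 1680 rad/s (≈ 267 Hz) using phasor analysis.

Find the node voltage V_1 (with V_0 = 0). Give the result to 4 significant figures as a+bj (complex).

0.1003+0.3290j V

Apply KCL at each of the 2 non-ground nodes and solve the resulting linear system.
Node n1: branches {L1, L2, R1, R2, R3, C2, R4, C3, L3, R5, L4, R7, I1, C4, R8, L5, R9, C5, V1} → V_1 = 0.1003+0.3290j
Node n2: branches {C1, R1, R3, R5, R6, R7, C4, R8, R9, C5, V1} → V_2 = -2.150+0.3290j
Source currents: i(V1)=-1.657-0.001025j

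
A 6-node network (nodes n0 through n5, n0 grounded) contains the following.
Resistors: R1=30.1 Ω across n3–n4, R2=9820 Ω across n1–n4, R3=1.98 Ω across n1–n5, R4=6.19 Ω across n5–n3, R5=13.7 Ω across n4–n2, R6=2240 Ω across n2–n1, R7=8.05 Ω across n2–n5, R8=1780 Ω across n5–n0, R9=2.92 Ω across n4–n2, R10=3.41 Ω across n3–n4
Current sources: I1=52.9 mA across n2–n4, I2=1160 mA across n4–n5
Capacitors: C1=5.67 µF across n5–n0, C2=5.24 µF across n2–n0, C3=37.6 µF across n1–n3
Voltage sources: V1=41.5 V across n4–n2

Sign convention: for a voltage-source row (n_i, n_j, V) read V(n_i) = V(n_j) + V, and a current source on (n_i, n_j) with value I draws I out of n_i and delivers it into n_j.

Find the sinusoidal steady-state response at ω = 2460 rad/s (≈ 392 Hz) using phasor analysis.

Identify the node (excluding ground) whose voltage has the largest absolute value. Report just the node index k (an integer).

4

Apply KCL at each of the 5 non-ground nodes and solve the resulting linear system.
Node n1: branches {R2, R3, C3, R6} → V_1 = 13.02+2.713j
Node n2: branches {I1, C2, R5, R6, R7, R9, V1} → V_2 = -13.27-0.6117j
Node n3: branches {R1, R4, C3, R10} → V_3 = 22.08-1.776j
Node n4: branches {R1, R2, I1, R5, R9, I2, R10, V1} → V_4 = 28.23-0.6117j
Node n5: branches {R3, R4, C1, R7, R8, I2} → V_5 = 12.22+1.057j
Source currents: i(V1)=-20.36-0.3799j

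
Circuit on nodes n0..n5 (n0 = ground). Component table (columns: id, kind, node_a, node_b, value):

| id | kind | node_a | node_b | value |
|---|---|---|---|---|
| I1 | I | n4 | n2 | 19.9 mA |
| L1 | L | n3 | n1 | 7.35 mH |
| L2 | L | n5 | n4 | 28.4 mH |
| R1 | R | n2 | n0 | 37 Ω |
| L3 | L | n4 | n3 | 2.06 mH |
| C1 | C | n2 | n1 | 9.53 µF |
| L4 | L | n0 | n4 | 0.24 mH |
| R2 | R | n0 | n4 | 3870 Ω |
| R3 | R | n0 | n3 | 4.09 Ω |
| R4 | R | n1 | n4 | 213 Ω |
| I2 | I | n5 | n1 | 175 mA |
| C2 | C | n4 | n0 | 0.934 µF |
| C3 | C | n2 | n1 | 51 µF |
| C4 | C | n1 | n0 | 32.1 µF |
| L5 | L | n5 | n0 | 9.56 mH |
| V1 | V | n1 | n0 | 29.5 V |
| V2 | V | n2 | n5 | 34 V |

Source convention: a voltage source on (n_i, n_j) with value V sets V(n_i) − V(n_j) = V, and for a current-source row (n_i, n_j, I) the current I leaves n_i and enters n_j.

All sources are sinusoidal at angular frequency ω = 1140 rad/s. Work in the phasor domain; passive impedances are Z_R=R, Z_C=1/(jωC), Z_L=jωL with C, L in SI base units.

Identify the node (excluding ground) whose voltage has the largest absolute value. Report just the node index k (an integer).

Element admittances at ω=1140 rad/s:
  I1: injects 0.0199 A into n2 (from n4)
  Y(L1) = 0.000-0.1193j S between n3,n1
  Y(L2) = 0.000-0.03089j S between n5,n4
  Y(R1) = 0.02703+0.000j S between n2,n0
  Y(L3) = 0.000-0.4258j S between n4,n3
  Y(C1) = 0.000+0.01086j S between n2,n1
  Y(L4) = 0.000-3.655j S between n0,n4
  Y(R2) = 0.0002584+0.000j S between n0,n4
  Y(R3) = 0.2445+0.000j S between n0,n3
  Y(R4) = 0.004695+0.000j S between n1,n4
  I2: injects 0.175 A into n1 (from n5)
  Y(C2) = 0.000+0.001065j S between n4,n0
  Y(C3) = 0.000+0.05814j S between n2,n1
  Y(C4) = 0.000+0.03659j S between n1,n0
  Y(L5) = 0.000-0.09176j S between n5,n0
  V1: constraint V(n1)−V(n0) = 29.5
  V2: constraint V(n2)−V(n5) = 34
Assemble and solve the 7×7 MNA system:
  V(n1)=29.50+0.000j  V(n2)=30.73-18.61j  V(n3)=5.621-2.838j  V(n4)=0.5572-0.4056j  V(n5)=-3.267-18.61j
  i(V1)=0.9847+1.854j  i(V2)=-2.095+0.4179j

2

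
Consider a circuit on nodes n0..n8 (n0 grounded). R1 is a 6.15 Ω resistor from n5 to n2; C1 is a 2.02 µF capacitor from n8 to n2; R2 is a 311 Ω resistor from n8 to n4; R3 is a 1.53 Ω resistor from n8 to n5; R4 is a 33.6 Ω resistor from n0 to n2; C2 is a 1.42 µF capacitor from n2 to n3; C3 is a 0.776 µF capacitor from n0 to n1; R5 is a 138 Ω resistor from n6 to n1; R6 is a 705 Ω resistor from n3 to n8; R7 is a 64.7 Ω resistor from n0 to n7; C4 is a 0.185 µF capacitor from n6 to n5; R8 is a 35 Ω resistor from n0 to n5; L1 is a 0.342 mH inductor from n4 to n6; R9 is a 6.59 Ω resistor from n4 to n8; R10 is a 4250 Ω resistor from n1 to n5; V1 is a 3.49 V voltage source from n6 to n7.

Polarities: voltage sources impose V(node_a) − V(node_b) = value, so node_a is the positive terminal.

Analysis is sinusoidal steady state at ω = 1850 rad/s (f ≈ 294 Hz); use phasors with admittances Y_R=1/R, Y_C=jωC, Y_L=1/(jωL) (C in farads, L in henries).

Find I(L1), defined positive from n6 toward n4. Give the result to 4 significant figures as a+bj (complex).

0.03798-0.001267j A

Element admittances at ω=1850 rad/s:
  Y(R1) = 0.1626+0.000j S between n5,n2
  Y(C1) = 0.000+0.003737j S between n8,n2
  Y(R2) = 0.003215+0.000j S between n8,n4
  Y(R3) = 0.6536+0.000j S between n8,n5
  Y(R4) = 0.02976+0.000j S between n0,n2
  Y(C2) = 0.000+0.002627j S between n2,n3
  Y(C3) = 0.000+0.001436j S between n0,n1
  Y(R5) = 0.007246+0.000j S between n6,n1
  Y(R6) = 0.001418+0.000j S between n3,n8
  Y(R7) = 0.01546+0.000j S between n0,n7
  Y(C4) = 0.000+0.0003422j S between n6,n5
  Y(R8) = 0.02857+0.000j S between n0,n5
  Y(L1) = 0.000-1.581j S between n4,n6
  Y(R9) = 0.1517+0.000j S between n4,n8
  Y(R10) = 0.0002353+0.000j S between n1,n5
  V1: constraint V(n6)−V(n7) = 3.49
Assemble and solve the 9×9 MNA system:
  V(n1)=0.9636-0.1969j  V(n2)=0.5990-0.01698j  V(n3)=0.6321-0.08875j  V(n4)=1.010-0.03564j  V(n5)=0.7072-0.02444j  V(n6)=1.011-0.01161j  V(n7)=-2.479-0.01161j  V(n8)=0.7650-0.02746j
  i(V1)=-0.03832-0.0001795j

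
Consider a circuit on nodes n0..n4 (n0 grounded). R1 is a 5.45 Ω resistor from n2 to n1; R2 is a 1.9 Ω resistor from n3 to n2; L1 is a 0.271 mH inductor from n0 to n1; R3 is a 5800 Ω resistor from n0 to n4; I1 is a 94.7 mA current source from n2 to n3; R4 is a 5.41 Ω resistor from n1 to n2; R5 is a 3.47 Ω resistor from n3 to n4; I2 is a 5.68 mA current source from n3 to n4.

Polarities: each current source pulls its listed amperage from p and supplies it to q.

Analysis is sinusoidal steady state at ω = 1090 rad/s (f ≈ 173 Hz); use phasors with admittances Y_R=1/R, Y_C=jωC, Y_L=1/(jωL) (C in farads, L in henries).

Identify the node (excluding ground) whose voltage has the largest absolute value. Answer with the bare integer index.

4

MNA unknowns: 4 node voltages V₁..V_4
R1: Y=0.1835+0.000j on G[2,1]
R2: Y=0.5263+0.000j on G[3,2]
L1: Y=0.000-3.385j on G[0,1]
R3: Y=0.0001724+0.000j on G[0,4]
I1: z[2]−=0.0947, z[3]+=0.0947
R4: Y=0.1848+0.000j on G[1,2]
R5: Y=0.2882+0.000j on G[3,4]
I2: z[3]−=0.00568, z[4]+=0.00568
solve → V1=0.000-1.015e-05j, V2=-9.332e-05-1.015e-05j, V3=0.1798-1.015e-05j, V4=0.1994-1.014e-05j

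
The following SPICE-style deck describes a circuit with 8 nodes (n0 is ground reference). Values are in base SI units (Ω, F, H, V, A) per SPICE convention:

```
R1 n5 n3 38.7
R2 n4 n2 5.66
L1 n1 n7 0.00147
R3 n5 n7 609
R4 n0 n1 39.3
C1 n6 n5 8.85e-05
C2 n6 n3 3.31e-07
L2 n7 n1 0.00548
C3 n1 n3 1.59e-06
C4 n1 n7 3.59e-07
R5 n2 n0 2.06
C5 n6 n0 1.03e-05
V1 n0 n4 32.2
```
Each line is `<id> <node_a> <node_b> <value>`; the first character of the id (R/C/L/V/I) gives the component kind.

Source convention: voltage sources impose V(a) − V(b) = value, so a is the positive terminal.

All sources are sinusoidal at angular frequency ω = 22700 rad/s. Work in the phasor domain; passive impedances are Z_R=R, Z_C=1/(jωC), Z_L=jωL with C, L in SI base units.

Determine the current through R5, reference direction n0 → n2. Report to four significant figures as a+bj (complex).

4.171+0.000j A

Element admittances at ω=22700 rad/s:
  Y(R1) = 0.02584+0.000j S between n5,n3
  Y(R2) = 0.1767+0.000j S between n4,n2
  Y(L1) = 0.000-0.02997j S between n1,n7
  Y(R3) = 0.001642+0.000j S between n5,n7
  Y(R4) = 0.02545+0.000j S between n0,n1
  Y(C1) = 0.000+2.009j S between n6,n5
  Y(C2) = 0.000+0.007514j S between n6,n3
  Y(L2) = 0.000-0.008039j S between n7,n1
  Y(C3) = 0.000+0.03609j S between n1,n3
  Y(C4) = 0.000+0.008149j S between n1,n7
  Y(R5) = 0.4854+0.000j S between n2,n0
  Y(C5) = 0.000+0.2338j S between n6,n0
  V1: constraint V(n0)−V(n4) = 32.2
Assemble and solve the 8×8 MNA system:
  V(n1)=0.000+0.000j  V(n2)=-8.592+0.000j  V(n3)=0.000+0.000j  V(n4)=-32.20+0.000j  V(n5)=0.000+0.000j  V(n6)=0.000+0.000j  V(n7)=0.000+0.000j
  i(V1)=-4.171+0.000j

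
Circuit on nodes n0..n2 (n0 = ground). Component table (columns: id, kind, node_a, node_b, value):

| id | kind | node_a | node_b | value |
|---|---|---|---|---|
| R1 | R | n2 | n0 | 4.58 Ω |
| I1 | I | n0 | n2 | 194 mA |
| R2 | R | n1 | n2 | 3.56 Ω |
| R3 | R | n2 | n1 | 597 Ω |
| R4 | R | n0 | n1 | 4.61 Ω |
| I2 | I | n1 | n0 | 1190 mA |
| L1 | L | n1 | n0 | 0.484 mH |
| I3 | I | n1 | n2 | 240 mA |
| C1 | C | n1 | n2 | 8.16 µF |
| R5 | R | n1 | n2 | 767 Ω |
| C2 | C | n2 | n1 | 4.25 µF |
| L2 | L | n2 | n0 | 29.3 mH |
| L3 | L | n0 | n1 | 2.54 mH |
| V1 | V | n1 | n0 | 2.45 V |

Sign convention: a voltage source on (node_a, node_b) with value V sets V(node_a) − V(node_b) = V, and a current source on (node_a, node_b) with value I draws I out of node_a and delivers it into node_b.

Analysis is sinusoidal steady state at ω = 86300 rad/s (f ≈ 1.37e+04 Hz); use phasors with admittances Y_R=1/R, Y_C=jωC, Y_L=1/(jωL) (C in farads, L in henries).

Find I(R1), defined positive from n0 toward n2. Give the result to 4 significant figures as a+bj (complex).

MNA unknowns: 2 node voltages V₁..V_2 plus 1 source current (V1)
R1: Y=0.2183+0.000j on G[2,0]
I1: z[0]−=0.194, z[2]+=0.194
R2: Y=0.2809+0.000j on G[1,2]
R3: Y=0.001675+0.000j on G[2,1]
R4: Y=0.2169+0.000j on G[0,1]
I2: z[1]−=1.19, z[0]+=1.19
L1: Y=0.000-0.02394j on G[1,0]
I3: z[1]−=0.24, z[2]+=0.24
C1: Y=0.000+0.7042j on G[1,2]
R5: Y=0.001304+0.000j on G[1,2]
C2: Y=0.000+0.3668j on G[2,1]
L2: Y=0.000-0.0003955j on G[2,0]
L3: Y=0.000-0.004562j on G[0,1]
V1: row V1−V0=2.45, i_V1 at 1,0
solve → V1=2.450+0.000j, V2=2.414+0.07762j
aux → i_V1=-2.055+0.05384j

-0.5272-0.01695j A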